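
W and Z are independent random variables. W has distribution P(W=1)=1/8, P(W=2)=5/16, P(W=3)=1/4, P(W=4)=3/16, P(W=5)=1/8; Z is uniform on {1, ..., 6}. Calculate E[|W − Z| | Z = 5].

17/8

P(Z = 5) = 1/6.
Summing |W−Z|·P(x,y) over outcomes with Z = 5 gives 17/48.
E[|W − Z| | Z = 5] = (17/48) / (1/6) = 17/8.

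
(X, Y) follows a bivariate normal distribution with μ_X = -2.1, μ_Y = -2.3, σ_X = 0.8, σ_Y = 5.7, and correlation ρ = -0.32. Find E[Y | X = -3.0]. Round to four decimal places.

E[Y | X=x] = μ_Y + ρ(σ_Y/σ_X)(x − μ_X) for jointly normal variables.
E[Y | X=-3.0] = -2.3 + (-0.32)·(5.7/0.8)·(-3.0 − (-2.1)) = -2.3 + (-2.28)·(-0.9) = -0.2480.

-0.2480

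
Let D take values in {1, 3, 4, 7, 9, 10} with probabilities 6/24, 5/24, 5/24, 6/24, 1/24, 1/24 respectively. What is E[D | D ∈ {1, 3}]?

21/11

P(D ∈ {1, 3}) = 11/24.
Σ over the event: 1·1/4 + 3·5/24 = 7/8.
E[D | D ∈ {1, 3}] = (7/8) / (11/24) = 21/11.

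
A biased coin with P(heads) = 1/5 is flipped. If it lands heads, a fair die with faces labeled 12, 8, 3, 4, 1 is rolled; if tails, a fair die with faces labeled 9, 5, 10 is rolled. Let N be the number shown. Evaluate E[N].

188/25

E[N | heads] = (12+8+3+4+1)/5 = 28/5.
E[N | tails] = (9+5+10)/3 = 8.
E[N] = (1/5)·(28/5) + (4/5)·(8) = 188/25.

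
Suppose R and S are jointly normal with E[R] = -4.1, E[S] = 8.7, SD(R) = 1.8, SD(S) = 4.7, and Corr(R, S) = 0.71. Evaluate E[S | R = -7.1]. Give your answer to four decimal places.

For a bivariate normal, E[S | R=x] = μ_S + ρ·(σ_S/σ_R)·(x − μ_R).
E[S | R=-7.1] = 8.7 + (0.71)·(4.7/1.8)·(-7.1 − (-4.1)) = 8.7 + (1.8539)·(-3) = 3.1383.

3.1383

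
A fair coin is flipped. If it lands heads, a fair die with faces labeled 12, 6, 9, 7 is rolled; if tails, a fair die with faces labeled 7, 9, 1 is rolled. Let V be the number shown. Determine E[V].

E[V | heads] = (12+6+9+7)/4 = 17/2.
E[V | tails] = (7+9+1)/3 = 17/3.
E[V] = (1/2)·(17/2) + (1/2)·(17/3) = 85/12.

85/12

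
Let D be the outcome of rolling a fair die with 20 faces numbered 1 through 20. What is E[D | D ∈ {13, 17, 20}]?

50/3

P(D ∈ {13, 17, 20}) = 3/20.
Σ over the event: 13·1/20 + 17·1/20 + 20·1/20 = 5/2.
E[D | D ∈ {13, 17, 20}] = (5/2) / (3/20) = 50/3.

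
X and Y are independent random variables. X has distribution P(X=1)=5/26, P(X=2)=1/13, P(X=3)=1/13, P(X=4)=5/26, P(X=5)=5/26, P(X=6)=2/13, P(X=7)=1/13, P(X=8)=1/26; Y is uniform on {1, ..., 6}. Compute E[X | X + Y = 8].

93/20

P(X + Y = 8) = 5/39.
Summing X·P(x,y) over outcomes with X + Y = 8 gives 31/52.
E[X | X + Y = 8] = (31/52) / (5/39) = 93/20.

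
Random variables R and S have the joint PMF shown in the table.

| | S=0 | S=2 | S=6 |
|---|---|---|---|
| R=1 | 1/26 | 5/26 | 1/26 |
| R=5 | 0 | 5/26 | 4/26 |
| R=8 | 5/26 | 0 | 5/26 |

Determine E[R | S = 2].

P(S = 2) = 5/13.
Σ R·P over the event = 1·(5/26) + 5·(5/26) = 15/13.
E[R | S = 2] = (15/13) / (5/13) = 3.

3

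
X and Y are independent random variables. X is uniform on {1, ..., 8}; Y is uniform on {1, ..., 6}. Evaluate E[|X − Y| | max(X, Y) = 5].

Outcomes with max(X, Y) = 5: (1,5), (2,5), (3,5), (4,5), (5,1), (5,2), (5,3), (5,4), (5,5), each with probability 1/48.
E[|X − Y| | max(X, Y) = 5] = (4 + 3 + 2 + 1 + 4 + 3 + 2 + 1 + 0) / 9 = 20/9.

20/9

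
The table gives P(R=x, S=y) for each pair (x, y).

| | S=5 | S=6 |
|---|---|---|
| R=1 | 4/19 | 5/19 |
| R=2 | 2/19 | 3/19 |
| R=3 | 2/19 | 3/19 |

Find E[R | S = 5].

P(S = 5) = 8/19.
Σ R·P over the event = 1·(4/19) + 2·(2/19) + 3·(2/19) = 14/19.
E[R | S = 5] = (14/19) / (8/19) = 7/4.

7/4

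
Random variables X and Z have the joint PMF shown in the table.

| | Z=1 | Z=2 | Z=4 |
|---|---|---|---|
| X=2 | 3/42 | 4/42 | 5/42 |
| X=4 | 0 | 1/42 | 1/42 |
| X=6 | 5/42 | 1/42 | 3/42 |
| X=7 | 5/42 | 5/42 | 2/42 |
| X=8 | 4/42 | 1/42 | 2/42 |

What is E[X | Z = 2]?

P(Z = 2) = 2/7.
Σ X·P over the event = 2·(4/42) + 4·(1/42) + 6·(1/42) + 7·(5/42) + 8·(1/42) = 61/42.
E[X | Z = 2] = (61/42) / (2/7) = 61/12.

61/12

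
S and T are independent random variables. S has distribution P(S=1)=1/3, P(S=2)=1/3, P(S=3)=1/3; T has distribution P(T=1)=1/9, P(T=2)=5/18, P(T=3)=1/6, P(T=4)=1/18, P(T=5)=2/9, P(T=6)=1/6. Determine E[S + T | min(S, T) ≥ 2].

P(min(S, T) ≥ 2) = 16/27.
Summing (S+T)·P(x,y) over outcomes with min(S, T) ≥ 2 gives 101/27.
E[S + T | min(S, T) ≥ 2] = (101/27) / (16/27) = 101/16.

101/16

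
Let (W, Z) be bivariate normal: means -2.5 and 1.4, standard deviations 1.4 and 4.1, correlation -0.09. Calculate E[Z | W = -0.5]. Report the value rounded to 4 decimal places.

0.8729

For a bivariate normal, E[Z | W=x] = μ_Z + ρ·(σ_Z/σ_W)·(x − μ_W).
E[Z | W=-0.5] = 1.4 + (-0.09)·(4.1/1.4)·(-0.5 − (-2.5)) = 1.4 + (-0.26357)·(2) = 0.8729.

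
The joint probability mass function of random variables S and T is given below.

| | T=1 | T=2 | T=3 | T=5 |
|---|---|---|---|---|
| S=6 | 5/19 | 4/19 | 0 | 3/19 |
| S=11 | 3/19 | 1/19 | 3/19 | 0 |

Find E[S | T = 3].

11

P(T = 3) = 3/19.
Summing S·P(S=x,T=y) over the conditioning event gives 33/19.
E[S | T = 3] = (33/19) / (3/19) = 11.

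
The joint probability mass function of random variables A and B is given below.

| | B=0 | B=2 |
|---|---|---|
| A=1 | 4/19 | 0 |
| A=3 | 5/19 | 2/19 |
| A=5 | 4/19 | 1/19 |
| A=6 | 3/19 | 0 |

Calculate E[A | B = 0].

57/16

P(B = 0) = 16/19.
Σ A·P over the event = 1·(4/19) + 3·(5/19) + 5·(4/19) + 6·(3/19) = 3.
E[A | B = 0] = (3) / (16/19) = 57/16.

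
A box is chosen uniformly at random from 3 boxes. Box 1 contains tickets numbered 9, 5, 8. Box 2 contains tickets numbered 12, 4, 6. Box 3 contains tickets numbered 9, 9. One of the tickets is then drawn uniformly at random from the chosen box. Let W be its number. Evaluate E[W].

E[W | box 1] = (9+5+8)/3 = 22/3.
E[W | box 2] = (12+4+6)/3 = 22/3.
E[W | box 3] = (9+9)/2 = 9.
E[W] = (1/3)·(22/3) + (1/3)·(22/3) + (1/3)·(9) = 71/9.

71/9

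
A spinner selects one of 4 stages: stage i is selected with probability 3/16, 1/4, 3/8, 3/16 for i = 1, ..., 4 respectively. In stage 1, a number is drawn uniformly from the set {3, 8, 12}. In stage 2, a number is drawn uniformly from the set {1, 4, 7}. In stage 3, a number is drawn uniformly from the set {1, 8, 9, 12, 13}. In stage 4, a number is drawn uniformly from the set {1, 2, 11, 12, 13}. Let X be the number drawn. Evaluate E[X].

57/8

E[X | stage 1] = (3+8+12)/3 = 23/3.
E[X | stage 2] = (1+4+7)/3 = 4.
E[X | stage 3] = (1+8+9+12+13)/5 = 43/5.
E[X | stage 4] = (1+2+11+12+13)/5 = 39/5.
E[X] = (3/16)·(23/3) + (1/4)·(4) + (3/8)·(43/5) + (3/16)·(39/5) = 57/8.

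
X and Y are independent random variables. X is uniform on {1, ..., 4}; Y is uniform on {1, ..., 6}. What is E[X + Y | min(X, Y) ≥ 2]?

7

P(min(X, Y) ≥ 2) = 5/8.
Summing (X+Y)·P(x,y) over outcomes with min(X, Y) ≥ 2 gives 35/8.
E[X + Y | min(X, Y) ≥ 2] = (35/8) / (5/8) = 7.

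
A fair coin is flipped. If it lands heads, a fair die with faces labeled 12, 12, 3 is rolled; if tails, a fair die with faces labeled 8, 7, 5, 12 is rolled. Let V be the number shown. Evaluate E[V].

17/2

E[V | heads] = (12+12+3)/3 = 9.
E[V | tails] = (8+7+5+12)/4 = 8.
By the law of total expectation,
E[V] = (1/2)·(9) + (1/2)·(8) = 17/2.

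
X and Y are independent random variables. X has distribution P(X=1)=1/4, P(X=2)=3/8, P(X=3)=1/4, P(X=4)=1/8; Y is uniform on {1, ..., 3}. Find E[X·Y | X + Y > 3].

96/17

P(X + Y > 3) = 17/24.
Summing XY·P(x,y) over outcomes with X + Y > 3 gives 4.
E[X·Y | X + Y > 3] = (4) / (17/24) = 96/17.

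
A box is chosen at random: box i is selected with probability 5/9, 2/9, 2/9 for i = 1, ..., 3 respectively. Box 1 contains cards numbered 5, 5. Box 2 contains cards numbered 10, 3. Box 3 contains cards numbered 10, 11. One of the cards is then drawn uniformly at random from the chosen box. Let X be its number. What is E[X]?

59/9

E[X | box 1] = (5+5)/2 = 5.
E[X | box 2] = (10+3)/2 = 13/2.
E[X | box 3] = (10+11)/2 = 21/2.
By the law of total expectation,
E[X] = (5/9)·(5) + (2/9)·(13/2) + (2/9)·(21/2) = 59/9.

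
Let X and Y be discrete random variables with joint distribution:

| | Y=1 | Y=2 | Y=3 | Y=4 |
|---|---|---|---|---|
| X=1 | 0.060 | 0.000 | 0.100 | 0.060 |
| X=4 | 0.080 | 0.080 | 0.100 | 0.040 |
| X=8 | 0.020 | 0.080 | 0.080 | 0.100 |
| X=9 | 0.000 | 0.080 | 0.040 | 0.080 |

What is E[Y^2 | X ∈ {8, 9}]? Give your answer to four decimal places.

P(X ∈ {8, 9}) = 0.480.
Σ Y^2·P over the event = 1·(0.020) + 4·(0.080) + 9·(0.080) + 16·(0.100) + 4·(0.080) + 9·(0.040) + 16·(0.080) = 4.620.
E[Y^2 | X ∈ {8, 9}] = (4.620) / (0.480) = 9.6250.

9.6250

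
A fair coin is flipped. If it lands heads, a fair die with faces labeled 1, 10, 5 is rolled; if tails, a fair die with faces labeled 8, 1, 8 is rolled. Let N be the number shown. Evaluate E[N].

11/2

E[N | heads] = (1+10+5)/3 = 16/3.
E[N | tails] = (8+1+8)/3 = 17/3.
By the law of total expectation,
E[N] = (1/2)·(16/3) + (1/2)·(17/3) = 11/2.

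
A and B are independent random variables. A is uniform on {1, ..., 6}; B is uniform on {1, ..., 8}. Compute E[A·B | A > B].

P(A > B) = 5/16.
Summing AB·P(x,y) over outcomes with A > B gives 175/48.
E[A·B | A > B] = (175/48) / (5/16) = 35/3.

35/3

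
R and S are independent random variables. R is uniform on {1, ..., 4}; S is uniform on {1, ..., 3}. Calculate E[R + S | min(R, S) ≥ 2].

P(min(R, S) ≥ 2) = 1/2.
Summing (R+S)·P(x,y) over outcomes with min(R, S) ≥ 2 gives 11/4.
E[R + S | min(R, S) ≥ 2] = (11/4) / (1/2) = 11/2.

11/2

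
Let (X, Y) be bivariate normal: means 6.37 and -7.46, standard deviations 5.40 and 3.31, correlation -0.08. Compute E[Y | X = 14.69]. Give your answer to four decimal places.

E[Y | X=x] = μ_Y + ρ(σ_Y/σ_X)(x − μ_X) for jointly normal variables.
E[Y | X=14.69] = -7.46 + (-0.08)·(3.31/5.40)·(14.69 − (6.37)) = -7.46 + (-0.049037)·(8.32) = -7.8680.

-7.8680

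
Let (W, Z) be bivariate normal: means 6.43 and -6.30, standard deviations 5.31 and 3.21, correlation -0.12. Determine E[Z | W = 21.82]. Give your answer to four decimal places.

E[Z | W=x] = μ_Z + ρ(σ_Z/σ_W)(x − μ_W) for jointly normal variables.
E[Z | W=21.82] = -6.30 + (-0.12)·(3.21/5.31)·(21.82 − (6.43)) = -6.30 + (-0.072542)·(15.39) = -7.4164.

-7.4164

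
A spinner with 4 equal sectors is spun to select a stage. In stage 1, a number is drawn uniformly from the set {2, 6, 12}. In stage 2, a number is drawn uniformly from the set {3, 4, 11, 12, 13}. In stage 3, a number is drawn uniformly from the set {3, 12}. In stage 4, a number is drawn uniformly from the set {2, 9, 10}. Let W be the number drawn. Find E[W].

E[W | stage 1] = (2+6+12)/3 = 20/3.
E[W | stage 2] = (3+4+11+12+13)/5 = 43/5.
E[W | stage 3] = (3+12)/2 = 15/2.
E[W | stage 4] = (2+9+10)/3 = 7.
By the law of total expectation,
E[W] = (1/4)·(20/3) + (1/4)·(43/5) + (1/4)·(15/2) + (1/4)·(7) = 893/120.

893/120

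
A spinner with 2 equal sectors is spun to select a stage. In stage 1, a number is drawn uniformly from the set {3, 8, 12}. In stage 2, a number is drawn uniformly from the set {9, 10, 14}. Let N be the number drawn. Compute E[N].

28/3

E[N | stage 1] = (3+8+12)/3 = 23/3.
E[N | stage 2] = (9+10+14)/3 = 11.
By the law of total expectation,
E[N] = (1/2)·(23/3) + (1/2)·(11) = 28/3.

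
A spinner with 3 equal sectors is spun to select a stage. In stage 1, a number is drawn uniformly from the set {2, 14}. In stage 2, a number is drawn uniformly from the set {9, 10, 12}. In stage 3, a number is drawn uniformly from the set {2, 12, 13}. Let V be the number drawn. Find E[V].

E[V | stage 1] = (2+14)/2 = 8.
E[V | stage 2] = (9+10+12)/3 = 31/3.
E[V | stage 3] = (2+12+13)/3 = 9.
E[V] = (1/3)·(8) + (1/3)·(31/3) + (1/3)·(9) = 82/9.

82/9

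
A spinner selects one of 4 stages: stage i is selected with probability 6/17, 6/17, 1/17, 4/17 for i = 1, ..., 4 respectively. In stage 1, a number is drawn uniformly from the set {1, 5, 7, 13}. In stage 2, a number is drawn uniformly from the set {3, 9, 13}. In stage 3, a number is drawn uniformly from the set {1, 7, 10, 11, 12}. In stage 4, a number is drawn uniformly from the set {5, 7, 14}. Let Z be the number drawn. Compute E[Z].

1978/255

E[Z | stage 1] = (1+5+7+13)/4 = 13/2.
E[Z | stage 2] = (3+9+13)/3 = 25/3.
E[Z | stage 3] = (1+7+10+11+12)/5 = 41/5.
E[Z | stage 4] = (5+7+14)/3 = 26/3.
By the law of total expectation,
E[Z] = (6/17)·(13/2) + (6/17)·(25/3) + (1/17)·(41/5) + (4/17)·(26/3) = 1978/255.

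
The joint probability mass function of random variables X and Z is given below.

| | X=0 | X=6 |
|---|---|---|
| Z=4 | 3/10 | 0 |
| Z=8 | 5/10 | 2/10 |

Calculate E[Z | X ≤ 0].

P(X ≤ 0) = 4/5.
Summing Z·P(X=x,Z=y) over the conditioning event gives 26/5.
E[Z | X ≤ 0] = (26/5) / (4/5) = 13/2.

13/2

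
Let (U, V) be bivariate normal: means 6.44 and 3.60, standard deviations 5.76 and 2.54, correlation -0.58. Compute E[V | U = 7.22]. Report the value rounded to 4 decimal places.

The regression of V on U has slope ρ·σ_V/σ_U and passes through (μ_U, μ_V).
E[V | U=7.22] = 3.60 + (-0.58)·(2.54/5.76)·(7.22 − (6.44)) = 3.60 + (-0.25576)·(0.78) = 3.4005.

3.4005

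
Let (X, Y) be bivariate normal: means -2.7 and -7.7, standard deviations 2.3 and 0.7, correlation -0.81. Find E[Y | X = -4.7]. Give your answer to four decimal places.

-7.2070

The regression of Y on X has slope ρ·σ_Y/σ_X and passes through (μ_X, μ_Y).
E[Y | X=-4.7] = -7.7 + (-0.81)·(0.7/2.3)·(-4.7 − (-2.7)) = -7.7 + (-0.24652)·(-2) = -7.2070.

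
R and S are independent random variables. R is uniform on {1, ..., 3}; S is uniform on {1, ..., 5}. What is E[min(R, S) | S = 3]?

2

P(S = 3) = 1/5.
Summing min(R,S)·P(x,y) over outcomes with S = 3 gives 2/5.
E[min(R, S) | S = 3] = (2/5) / (1/5) = 2.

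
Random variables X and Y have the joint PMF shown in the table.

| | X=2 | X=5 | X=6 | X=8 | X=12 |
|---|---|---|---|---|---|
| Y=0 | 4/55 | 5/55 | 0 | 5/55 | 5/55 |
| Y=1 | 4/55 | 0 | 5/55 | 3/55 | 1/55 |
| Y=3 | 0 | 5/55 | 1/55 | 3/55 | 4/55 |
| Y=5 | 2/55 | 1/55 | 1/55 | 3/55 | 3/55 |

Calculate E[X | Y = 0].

7

P(Y = 0) = 19/55.
Σ X·P over the event = 2·(4/55) + 5·(5/55) + 8·(5/55) + 12·(5/55) = 133/55.
E[X | Y = 0] = (133/55) / (19/55) = 7.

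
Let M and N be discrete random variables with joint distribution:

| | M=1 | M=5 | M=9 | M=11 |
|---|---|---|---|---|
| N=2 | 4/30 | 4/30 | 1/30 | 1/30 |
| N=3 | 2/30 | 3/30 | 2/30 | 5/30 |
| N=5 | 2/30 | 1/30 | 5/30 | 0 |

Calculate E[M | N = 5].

13/2

P(N = 5) = 4/15.
Σ M·P over the event = 1·(2/30) + 5·(1/30) + 9·(5/30) = 26/15.
E[M | N = 5] = (26/15) / (4/15) = 13/2.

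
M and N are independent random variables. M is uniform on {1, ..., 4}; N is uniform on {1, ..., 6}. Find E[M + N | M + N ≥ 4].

P(M + N ≥ 4) = 7/8.
Summing (M+N)·P(x,y) over outcomes with M + N ≥ 4 gives 17/3.
E[M + N | M + N ≥ 4] = (17/3) / (7/8) = 136/21.

136/21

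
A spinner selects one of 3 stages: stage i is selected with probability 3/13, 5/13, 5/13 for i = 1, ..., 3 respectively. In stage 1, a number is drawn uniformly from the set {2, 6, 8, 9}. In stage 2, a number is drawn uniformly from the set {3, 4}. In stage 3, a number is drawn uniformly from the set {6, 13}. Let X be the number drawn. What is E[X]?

E[X | stage 1] = (2+6+8+9)/4 = 25/4.
E[X | stage 2] = (3+4)/2 = 7/2.
E[X | stage 3] = (6+13)/2 = 19/2.
E[X] = (3/13)·(25/4) + (5/13)·(7/2) + (5/13)·(19/2) = 335/52.

335/52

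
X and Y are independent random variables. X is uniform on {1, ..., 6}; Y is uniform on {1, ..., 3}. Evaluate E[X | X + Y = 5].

Outcomes with X + Y = 5: (2,3), (3,2), (4,1), each with probability 1/18.
E[X | X + Y = 5] = (2 + 3 + 4) / 3 = 3.

3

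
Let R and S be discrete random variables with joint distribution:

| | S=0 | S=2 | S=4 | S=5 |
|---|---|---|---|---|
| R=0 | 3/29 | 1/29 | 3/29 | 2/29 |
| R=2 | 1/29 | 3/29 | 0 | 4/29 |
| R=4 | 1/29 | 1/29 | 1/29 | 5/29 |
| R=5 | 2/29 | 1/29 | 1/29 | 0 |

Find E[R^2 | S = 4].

P(S = 4) = 5/29.
Σ R^2·P over the event = 0·(3/29) + 16·(1/29) + 25·(1/29) = 41/29.
E[R^2 | S = 4] = (41/29) / (5/29) = 41/5.

41/5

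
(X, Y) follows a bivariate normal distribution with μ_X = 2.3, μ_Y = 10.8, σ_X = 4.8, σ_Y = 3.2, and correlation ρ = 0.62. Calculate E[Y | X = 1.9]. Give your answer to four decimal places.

10.6347

E[Y | X=x] = μ_Y + ρ(σ_Y/σ_X)(x − μ_X) for jointly normal variables.
E[Y | X=1.9] = 10.8 + (0.62)·(3.2/4.8)·(1.9 − (2.3)) = 10.8 + (0.41333)·(-0.4) = 10.6347.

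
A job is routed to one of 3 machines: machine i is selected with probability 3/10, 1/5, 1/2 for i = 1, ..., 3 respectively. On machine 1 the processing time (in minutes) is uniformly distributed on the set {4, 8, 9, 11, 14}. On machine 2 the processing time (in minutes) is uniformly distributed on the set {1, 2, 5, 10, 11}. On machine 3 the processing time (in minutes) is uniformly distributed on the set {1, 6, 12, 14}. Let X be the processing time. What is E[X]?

E[X | machine 1] = (4+8+9+11+14)/5 = 46/5.
E[X | machine 2] = (1+2+5+10+11)/5 = 29/5.
E[X | machine 3] = (1+6+12+14)/4 = 33/4.
By the law of total expectation,
E[X] = (3/10)·(46/5) + (1/5)·(29/5) + (1/2)·(33/4) = 1609/200.

1609/200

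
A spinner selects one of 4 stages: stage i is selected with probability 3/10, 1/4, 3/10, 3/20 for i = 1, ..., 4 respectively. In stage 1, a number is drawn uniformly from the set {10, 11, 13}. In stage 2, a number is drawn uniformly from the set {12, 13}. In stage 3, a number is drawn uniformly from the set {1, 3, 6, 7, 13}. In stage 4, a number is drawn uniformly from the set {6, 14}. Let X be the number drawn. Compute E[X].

393/40

E[X | stage 1] = (10+11+13)/3 = 34/3.
E[X | stage 2] = (12+13)/2 = 25/2.
E[X | stage 3] = (1+3+6+7+13)/5 = 6.
E[X | stage 4] = (6+14)/2 = 10.
E[X] = (3/10)·(34/3) + (1/4)·(25/2) + (3/10)·(6) + (3/20)·(10) = 393/40.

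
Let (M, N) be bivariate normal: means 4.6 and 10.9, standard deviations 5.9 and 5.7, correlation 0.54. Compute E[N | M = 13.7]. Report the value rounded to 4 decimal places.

15.6474

E[N | M=x] = μ_N + ρ(σ_N/σ_M)(x − μ_M) for jointly normal variables.
E[N | M=13.7] = 10.9 + (0.54)·(5.7/5.9)·(13.7 − (4.6)) = 10.9 + (0.52169)·(9.1) = 15.6474.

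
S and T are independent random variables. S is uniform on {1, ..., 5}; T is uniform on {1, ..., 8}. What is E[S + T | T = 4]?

Outcomes with T = 4: (1,4), (2,4), (3,4), (4,4), (5,4), each with probability 1/40.
E[S + T | T = 4] = (5 + 6 + 7 + 8 + 9) / 5 = 7.

7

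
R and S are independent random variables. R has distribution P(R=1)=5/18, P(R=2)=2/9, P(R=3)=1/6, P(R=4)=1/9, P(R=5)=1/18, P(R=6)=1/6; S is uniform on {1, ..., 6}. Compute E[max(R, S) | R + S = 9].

P(R + S = 9) = 1/12.
Summing max(R,S)·P(x,y) over outcomes with R + S = 9 gives 17/36.
E[max(R, S) | R + S = 9] = (17/36) / (1/12) = 17/3.

17/3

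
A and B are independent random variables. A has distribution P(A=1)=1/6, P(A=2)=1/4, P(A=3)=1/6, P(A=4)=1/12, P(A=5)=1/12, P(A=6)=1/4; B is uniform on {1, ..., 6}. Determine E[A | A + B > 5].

P(A + B > 5) = 25/36.
Summing A·P(x,y) over outcomes with A + B > 5 gives 17/6.
E[A | A + B > 5] = (17/6) / (25/36) = 102/25.

102/25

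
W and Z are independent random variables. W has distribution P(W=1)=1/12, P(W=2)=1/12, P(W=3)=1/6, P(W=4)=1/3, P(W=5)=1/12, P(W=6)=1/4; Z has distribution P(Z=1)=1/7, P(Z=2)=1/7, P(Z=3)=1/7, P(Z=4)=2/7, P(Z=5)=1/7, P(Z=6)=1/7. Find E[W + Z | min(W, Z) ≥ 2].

91/11

P(min(W, Z) ≥ 2) = 11/14.
Summing (W+Z)·P(x,y) over outcomes with min(W, Z) ≥ 2 gives 13/2.
E[W + Z | min(W, Z) ≥ 2] = (13/2) / (11/14) = 91/11.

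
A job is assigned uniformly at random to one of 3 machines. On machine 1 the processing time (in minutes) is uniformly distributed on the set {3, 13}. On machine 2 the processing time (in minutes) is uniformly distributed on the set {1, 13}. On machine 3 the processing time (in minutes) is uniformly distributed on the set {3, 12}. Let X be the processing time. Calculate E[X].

E[X | machine 1] = (3+13)/2 = 8.
E[X | machine 2] = (1+13)/2 = 7.
E[X | machine 3] = (3+12)/2 = 15/2.
By the law of total expectation,
E[X] = (1/3)·(8) + (1/3)·(7) + (1/3)·(15/2) = 15/2.

15/2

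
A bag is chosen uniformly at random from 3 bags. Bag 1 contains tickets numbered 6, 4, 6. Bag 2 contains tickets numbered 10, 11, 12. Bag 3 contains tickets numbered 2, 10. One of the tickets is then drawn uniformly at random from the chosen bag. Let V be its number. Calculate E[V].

E[V | bag 1] = (6+4+6)/3 = 16/3.
E[V | bag 2] = (10+11+12)/3 = 11.
E[V | bag 3] = (2+10)/2 = 6.
E[V] = (1/3)·(16/3) + (1/3)·(11) + (1/3)·(6) = 67/9.

67/9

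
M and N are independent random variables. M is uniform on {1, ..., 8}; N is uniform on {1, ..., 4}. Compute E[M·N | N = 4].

Outcomes with N = 4: (1,4), (2,4), (3,4), (4,4), (5,4), (6,4), (7,4), (8,4), each with probability 1/32.
E[M·N | N = 4] = (4 + 8 + 12 + 16 + 20 + 24 + 28 + 32) / 8 = 18.

18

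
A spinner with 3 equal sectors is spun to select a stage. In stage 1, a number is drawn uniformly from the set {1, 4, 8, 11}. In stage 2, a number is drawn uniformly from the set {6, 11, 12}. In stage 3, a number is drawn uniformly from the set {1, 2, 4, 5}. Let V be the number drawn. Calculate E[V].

E[V | stage 1] = (1+4+8+11)/4 = 6.
E[V | stage 2] = (6+11+12)/3 = 29/3.
E[V | stage 3] = (1+2+4+5)/4 = 3.
E[V] = (1/3)·(6) + (1/3)·(29/3) + (1/3)·(3) = 56/9.

56/9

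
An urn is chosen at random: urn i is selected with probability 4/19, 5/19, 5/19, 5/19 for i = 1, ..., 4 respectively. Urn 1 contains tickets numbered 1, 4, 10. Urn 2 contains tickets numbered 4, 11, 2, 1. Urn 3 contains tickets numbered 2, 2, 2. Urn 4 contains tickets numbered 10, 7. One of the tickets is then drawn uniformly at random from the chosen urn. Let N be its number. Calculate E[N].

E[N | urn 1] = (1+4+10)/3 = 5.
E[N | urn 2] = (4+11+2+1)/4 = 9/2.
E[N | urn 3] = (2+2+2)/3 = 2.
E[N | urn 4] = (10+7)/2 = 17/2.
By the law of total expectation,
E[N] = (4/19)·(5) + (5/19)·(9/2) + (5/19)·(2) + (5/19)·(17/2) = 5.

5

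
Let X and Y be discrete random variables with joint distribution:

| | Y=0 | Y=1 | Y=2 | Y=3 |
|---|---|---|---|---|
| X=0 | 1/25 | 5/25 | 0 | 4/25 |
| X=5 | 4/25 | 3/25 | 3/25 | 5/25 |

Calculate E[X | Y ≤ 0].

P(Y ≤ 0) = 1/5.
Summing X·P(X=x,Y=y) over the conditioning event gives 4/5.
E[X | Y ≤ 0] = (4/5) / (1/5) = 4.

4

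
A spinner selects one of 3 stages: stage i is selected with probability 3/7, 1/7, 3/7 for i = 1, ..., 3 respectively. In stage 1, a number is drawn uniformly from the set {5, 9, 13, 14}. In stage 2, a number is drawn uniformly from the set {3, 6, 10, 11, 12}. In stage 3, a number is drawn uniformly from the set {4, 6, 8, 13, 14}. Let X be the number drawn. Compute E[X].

189/20

E[X | stage 1] = (5+9+13+14)/4 = 41/4.
E[X | stage 2] = (3+6+10+11+12)/5 = 42/5.
E[X | stage 3] = (4+6+8+13+14)/5 = 9.
E[X] = (3/7)·(41/4) + (1/7)·(42/5) + (3/7)·(9) = 189/20.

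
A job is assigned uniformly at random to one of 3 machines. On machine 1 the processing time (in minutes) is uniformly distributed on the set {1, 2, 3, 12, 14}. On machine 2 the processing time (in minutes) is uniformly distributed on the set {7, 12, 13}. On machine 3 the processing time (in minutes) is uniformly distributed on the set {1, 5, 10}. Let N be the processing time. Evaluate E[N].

112/15

E[N | machine 1] = (1+2+3+12+14)/5 = 32/5.
E[N | machine 2] = (7+12+13)/3 = 32/3.
E[N | machine 3] = (1+5+10)/3 = 16/3.
By the law of total expectation,
E[N] = (1/3)·(32/5) + (1/3)·(32/3) + (1/3)·(16/3) = 112/15.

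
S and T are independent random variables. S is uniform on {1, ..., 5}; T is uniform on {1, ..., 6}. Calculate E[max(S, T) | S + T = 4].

P(S + T = 4) = 1/10.
Summing max(S,T)·P(x,y) over outcomes with S + T = 4 gives 4/15.
E[max(S, T) | S + T = 4] = (4/15) / (1/10) = 8/3.

8/3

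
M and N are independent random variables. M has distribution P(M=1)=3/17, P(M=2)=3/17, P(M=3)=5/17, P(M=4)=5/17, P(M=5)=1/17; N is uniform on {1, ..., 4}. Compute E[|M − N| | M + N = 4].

P(M + N = 4) = 11/68.
Summing |M−N|·P(x,y) over outcomes with M + N = 4 gives 4/17.
E[|M − N| | M + N = 4] = (4/17) / (11/68) = 16/11.

16/11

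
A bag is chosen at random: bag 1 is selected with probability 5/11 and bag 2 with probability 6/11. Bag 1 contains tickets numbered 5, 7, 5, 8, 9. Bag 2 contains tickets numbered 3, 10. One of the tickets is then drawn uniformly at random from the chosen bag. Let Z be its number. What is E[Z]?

E[Z | bag 1] = (5+7+5+8+9)/5 = 34/5.
E[Z | bag 2] = (3+10)/2 = 13/2.
E[Z] = (5/11)·(34/5) + (6/11)·(13/2) = 73/11.

73/11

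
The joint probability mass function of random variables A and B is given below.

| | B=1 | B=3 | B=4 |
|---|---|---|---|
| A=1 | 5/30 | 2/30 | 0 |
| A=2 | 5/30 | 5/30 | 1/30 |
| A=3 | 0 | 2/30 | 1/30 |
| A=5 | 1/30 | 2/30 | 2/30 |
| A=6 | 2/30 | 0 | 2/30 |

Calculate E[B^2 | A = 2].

P(A = 2) = 11/30.
Summing B^2·P(A=x,B=y) over the conditioning event gives 11/5.
E[B^2 | A = 2] = (11/5) / (11/30) = 6.

6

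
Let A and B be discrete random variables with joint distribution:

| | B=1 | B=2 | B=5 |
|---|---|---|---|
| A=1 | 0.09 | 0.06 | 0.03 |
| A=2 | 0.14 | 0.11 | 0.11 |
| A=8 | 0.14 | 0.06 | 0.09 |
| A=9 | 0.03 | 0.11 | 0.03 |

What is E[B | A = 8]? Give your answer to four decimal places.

2.4483

P(A = 8) = 0.29.
Σ B·P over the event = 1·(0.14) + 2·(0.06) + 5·(0.09) = 0.71.
E[B | A = 8] = (0.71) / (0.29) = 2.4483.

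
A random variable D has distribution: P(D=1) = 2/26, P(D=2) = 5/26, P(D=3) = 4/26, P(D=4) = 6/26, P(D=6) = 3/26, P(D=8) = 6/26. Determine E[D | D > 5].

22/3

P(D > 5) = 9/26.
Σ over the event: 6·3/26 + 8·3/13 = 33/13.
E[D | D > 5] = (33/13) / (9/26) = 22/3.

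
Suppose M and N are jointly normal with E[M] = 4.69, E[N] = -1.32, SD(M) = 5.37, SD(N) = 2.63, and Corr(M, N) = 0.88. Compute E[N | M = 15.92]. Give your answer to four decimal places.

3.5200

The regression of N on M has slope ρ·σ_N/σ_M and passes through (μ_M, μ_N).
E[N | M=15.92] = -1.32 + (0.88)·(2.63/5.37)·(15.92 − (4.69)) = -1.32 + (0.43099)·(11.23) = 3.5200.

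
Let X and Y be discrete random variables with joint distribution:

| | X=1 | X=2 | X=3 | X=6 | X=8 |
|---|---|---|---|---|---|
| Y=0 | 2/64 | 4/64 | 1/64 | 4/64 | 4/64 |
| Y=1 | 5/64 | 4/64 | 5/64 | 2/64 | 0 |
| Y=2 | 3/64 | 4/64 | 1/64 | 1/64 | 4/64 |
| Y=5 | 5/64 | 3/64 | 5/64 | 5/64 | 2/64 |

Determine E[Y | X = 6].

P(X = 6) = 3/16.
Σ Y·P over the event = 0·(4/64) + 1·(2/64) + 2·(1/64) + 5·(5/64) = 29/64.
E[Y | X = 6] = (29/64) / (3/16) = 29/12.

29/12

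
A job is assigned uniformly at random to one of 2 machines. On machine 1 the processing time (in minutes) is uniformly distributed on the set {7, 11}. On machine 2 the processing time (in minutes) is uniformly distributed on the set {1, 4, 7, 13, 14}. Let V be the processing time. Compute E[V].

E[V | machine 1] = (7+11)/2 = 9.
E[V | machine 2] = (1+4+7+13+14)/5 = 39/5.
By the law of total expectation,
E[V] = (1/2)·(9) + (1/2)·(39/5) = 42/5.

42/5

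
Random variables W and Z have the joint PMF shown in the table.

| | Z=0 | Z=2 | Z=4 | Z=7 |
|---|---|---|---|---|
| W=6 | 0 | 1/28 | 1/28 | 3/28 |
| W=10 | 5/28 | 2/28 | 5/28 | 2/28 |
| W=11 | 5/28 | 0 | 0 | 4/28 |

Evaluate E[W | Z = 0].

21/2

P(Z = 0) = 5/14.
Summing W·P(W=x,Z=y) over the conditioning event gives 15/4.
E[W | Z = 0] = (15/4) / (5/14) = 21/2.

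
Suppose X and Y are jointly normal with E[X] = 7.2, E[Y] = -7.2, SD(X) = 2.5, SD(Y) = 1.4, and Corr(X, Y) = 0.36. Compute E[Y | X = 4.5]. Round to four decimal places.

-7.7443

E[Y | X=x] = μ_Y + ρ(σ_Y/σ_X)(x − μ_X) for jointly normal variables.
E[Y | X=4.5] = -7.2 + (0.36)·(1.4/2.5)·(4.5 − (7.2)) = -7.2 + (0.2016)·(-2.7) = -7.7443.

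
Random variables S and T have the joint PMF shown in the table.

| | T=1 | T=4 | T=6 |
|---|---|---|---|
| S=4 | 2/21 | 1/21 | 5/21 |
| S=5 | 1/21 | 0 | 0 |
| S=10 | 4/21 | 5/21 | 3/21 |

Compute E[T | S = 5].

1

P(S = 5) = 1/21.
Σ T·P over the event = 1·(1/21) = 1/21.
E[T | S = 5] = (1/21) / (1/21) = 1.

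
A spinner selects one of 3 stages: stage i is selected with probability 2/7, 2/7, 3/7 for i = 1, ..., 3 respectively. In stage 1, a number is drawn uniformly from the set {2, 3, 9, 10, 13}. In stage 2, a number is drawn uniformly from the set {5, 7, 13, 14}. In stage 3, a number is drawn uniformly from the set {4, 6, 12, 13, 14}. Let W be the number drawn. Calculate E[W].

E[W | stage 1] = (2+3+9+10+13)/5 = 37/5.
E[W | stage 2] = (5+7+13+14)/4 = 39/4.
E[W | stage 3] = (4+6+12+13+14)/5 = 49/5.
By the law of total expectation,
E[W] = (2/7)·(37/5) + (2/7)·(39/4) + (3/7)·(49/5) = 91/10.

91/10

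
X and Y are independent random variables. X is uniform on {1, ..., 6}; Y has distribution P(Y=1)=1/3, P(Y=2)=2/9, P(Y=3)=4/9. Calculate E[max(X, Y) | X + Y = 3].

2

P(X + Y = 3) = 5/54.
Summing max(X,Y)·P(x,y) over outcomes with X + Y = 3 gives 5/27.
E[max(X, Y) | X + Y = 3] = (5/27) / (5/54) = 2.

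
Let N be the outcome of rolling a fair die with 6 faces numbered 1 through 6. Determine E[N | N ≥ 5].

11/2

Given N ≥ 5, N is equally likely to be any of {5, 6}.
E[N | N ≥ 5] = (5 + 6) / 2 = 11/2.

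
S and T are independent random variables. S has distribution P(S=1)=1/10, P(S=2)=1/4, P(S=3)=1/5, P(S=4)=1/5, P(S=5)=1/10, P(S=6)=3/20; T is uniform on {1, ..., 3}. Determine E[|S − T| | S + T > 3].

33/17

P(S + T > 3) = 17/20.
Summing |S−T|·P(x,y) over outcomes with S + T > 3 gives 33/20.
E[|S − T| | S + T > 3] = (33/20) / (17/20) = 33/17.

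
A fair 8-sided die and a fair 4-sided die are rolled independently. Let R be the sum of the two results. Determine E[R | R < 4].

8/3

P(R < 4) = 3/32.
Σ over the event: 2·1/32 + 3·1/16 = 1/4.
E[R | R < 4] = (1/4) / (3/32) = 8/3.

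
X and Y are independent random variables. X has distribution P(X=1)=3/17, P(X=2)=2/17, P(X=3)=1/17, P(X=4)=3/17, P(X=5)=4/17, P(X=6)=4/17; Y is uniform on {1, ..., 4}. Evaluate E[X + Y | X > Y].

P(X > Y) = 45/68.
Summing (X+Y)·P(x,y) over outcomes with X > Y gives 325/68.
E[X + Y | X > Y] = (325/68) / (45/68) = 65/9.

65/9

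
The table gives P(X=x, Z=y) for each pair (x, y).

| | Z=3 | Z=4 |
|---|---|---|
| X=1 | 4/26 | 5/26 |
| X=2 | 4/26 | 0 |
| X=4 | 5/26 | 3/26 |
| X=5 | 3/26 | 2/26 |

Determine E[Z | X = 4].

27/8

P(X = 4) = 4/13.
Σ Z·P over the event = 3·(5/26) + 4·(3/26) = 27/26.
E[Z | X = 4] = (27/26) / (4/13) = 27/8.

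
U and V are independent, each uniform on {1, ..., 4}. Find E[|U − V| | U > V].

5/3

P(U > V) = 3/8.
Summing |U−V|·P(x,y) over outcomes with U > V gives 5/8.
E[|U − V| | U > V] = (5/8) / (3/8) = 5/3.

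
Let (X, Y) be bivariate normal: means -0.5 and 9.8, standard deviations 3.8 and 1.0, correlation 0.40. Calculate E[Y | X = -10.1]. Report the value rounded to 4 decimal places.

E[Y | X=x] = μ_Y + ρ(σ_Y/σ_X)(x − μ_X) for jointly normal variables.
E[Y | X=-10.1] = 9.8 + (0.40)·(1.0/3.8)·(-10.1 − (-0.5)) = 9.8 + (0.10526)·(-9.6) = 8.7895.

8.7895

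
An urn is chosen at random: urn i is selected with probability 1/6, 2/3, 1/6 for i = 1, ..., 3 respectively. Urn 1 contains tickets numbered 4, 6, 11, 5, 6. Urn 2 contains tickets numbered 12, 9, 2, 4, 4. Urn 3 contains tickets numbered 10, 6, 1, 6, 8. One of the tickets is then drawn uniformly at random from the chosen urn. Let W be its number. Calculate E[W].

187/30

E[W | urn 1] = (4+6+11+5+6)/5 = 32/5.
E[W | urn 2] = (12+9+2+4+4)/5 = 31/5.
E[W | urn 3] = (10+6+1+6+8)/5 = 31/5.
E[W] = (1/6)·(32/5) + (2/3)·(31/5) + (1/6)·(31/5) = 187/30.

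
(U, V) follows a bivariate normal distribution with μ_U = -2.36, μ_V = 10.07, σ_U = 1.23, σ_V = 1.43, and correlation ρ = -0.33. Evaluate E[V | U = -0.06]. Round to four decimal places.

9.1876

For a bivariate normal, E[V | U=x] = μ_V + ρ·(σ_V/σ_U)·(x − μ_U).
E[V | U=-0.06] = 10.07 + (-0.33)·(1.43/1.23)·(-0.06 − (-2.36)) = 10.07 + (-0.38366)·(2.3) = 9.1876.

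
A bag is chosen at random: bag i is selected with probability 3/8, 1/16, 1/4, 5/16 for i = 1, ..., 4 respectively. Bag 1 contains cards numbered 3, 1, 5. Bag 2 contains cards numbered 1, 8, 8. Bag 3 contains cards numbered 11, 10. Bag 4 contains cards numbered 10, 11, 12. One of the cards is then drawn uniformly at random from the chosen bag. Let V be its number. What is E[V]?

E[V | bag 1] = (3+1+5)/3 = 3.
E[V | bag 2] = (1+8+8)/3 = 17/3.
E[V | bag 3] = (11+10)/2 = 21/2.
E[V | bag 4] = (10+11+12)/3 = 11.
E[V] = (3/8)·(3) + (1/16)·(17/3) + (1/4)·(21/2) + (5/16)·(11) = 181/24.

181/24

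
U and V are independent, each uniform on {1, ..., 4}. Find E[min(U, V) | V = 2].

7/4

Outcomes with V = 2: (1,2), (2,2), (3,2), (4,2), each with probability 1/16.
E[min(U, V) | V = 2] = (1 + 2 + 2 + 2) / 4 = 7/4.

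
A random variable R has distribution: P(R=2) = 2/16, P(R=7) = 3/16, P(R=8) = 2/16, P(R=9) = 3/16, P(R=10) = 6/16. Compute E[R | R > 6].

P(R > 6) = 7/8.
Σ over the event: 7·3/16 + 8·1/8 + 9·3/16 + 10·3/8 = 31/4.
E[R | R > 6] = (31/4) / (7/8) = 62/7.

62/7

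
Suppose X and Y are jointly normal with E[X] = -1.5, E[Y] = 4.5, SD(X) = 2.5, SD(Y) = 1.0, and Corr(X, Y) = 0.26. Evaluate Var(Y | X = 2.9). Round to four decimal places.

Var(Y | X=x) = (1 − ρ²)·σ_Y².
Var(Y | X=2.9) = (1.0)²·(1 − (0.26)²) = 1·0.9324 = 0.9324.

0.9324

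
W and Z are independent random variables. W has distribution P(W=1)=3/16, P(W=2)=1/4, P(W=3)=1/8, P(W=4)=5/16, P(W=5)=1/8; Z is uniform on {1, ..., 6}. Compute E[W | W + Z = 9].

4

P(W + Z = 9) = 3/32.
Summing W·P(x,y) over outcomes with W + Z = 9 gives 3/8.
E[W | W + Z = 9] = (3/8) / (3/32) = 4.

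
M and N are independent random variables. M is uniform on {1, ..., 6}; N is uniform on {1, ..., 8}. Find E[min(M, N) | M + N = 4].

4/3

Outcomes with M + N = 4: (1,3), (2,2), (3,1), each with probability 1/48.
E[min(M, N) | M + N = 4] = (1 + 2 + 1) / 3 = 4/3.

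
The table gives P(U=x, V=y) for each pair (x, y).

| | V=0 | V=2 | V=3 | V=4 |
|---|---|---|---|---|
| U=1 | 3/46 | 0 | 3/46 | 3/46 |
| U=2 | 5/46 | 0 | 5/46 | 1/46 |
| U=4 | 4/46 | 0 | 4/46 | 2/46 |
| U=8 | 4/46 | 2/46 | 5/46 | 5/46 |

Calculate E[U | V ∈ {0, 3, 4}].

P(V ∈ {0, 3, 4}) = 22/23.
Summing U·P(U=x,V=y) over the conditioning event gives 183/46.
E[U | V ∈ {0, 3, 4}] = (183/46) / (22/23) = 183/44.

183/44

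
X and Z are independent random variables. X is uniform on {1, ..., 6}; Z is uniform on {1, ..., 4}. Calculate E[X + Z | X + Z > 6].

8

Outcomes with X + Z > 6: (3,4), (4,3), (4,4), (5,2), (5,3), (5,4), (6,1), (6,2), (6,3), (6,4), each with probability 1/24.
E[X + Z | X + Z > 6] = (7 + 7 + 8 + 7 + 8 + 9 + 7 + 8 + 9 + 10) / 10 = 8.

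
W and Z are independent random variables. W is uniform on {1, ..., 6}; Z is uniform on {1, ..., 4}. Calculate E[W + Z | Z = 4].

15/2

P(Z = 4) = 1/4.
Summing (W+Z)·P(x,y) over outcomes with Z = 4 gives 15/8.
E[W + Z | Z = 4] = (15/8) / (1/4) = 15/2.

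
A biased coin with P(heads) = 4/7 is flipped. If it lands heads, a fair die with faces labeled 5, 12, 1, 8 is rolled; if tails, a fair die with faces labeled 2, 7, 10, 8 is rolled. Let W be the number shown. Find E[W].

185/28

E[W | heads] = (5+12+1+8)/4 = 13/2.
E[W | tails] = (2+7+10+8)/4 = 27/4.
By the law of total expectation,
E[W] = (4/7)·(13/2) + (3/7)·(27/4) = 185/28.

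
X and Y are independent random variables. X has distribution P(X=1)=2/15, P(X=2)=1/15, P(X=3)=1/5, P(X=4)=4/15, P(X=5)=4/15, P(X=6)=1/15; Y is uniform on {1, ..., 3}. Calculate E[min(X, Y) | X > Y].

32/17

P(X > Y) = 34/45.
Summing min(X,Y)·P(x,y) over outcomes with X > Y gives 64/45.
E[min(X, Y) | X > Y] = (64/45) / (34/45) = 32/17.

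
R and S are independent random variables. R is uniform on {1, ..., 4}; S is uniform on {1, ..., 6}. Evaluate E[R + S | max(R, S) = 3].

24/5

Outcomes with max(R, S) = 3: (1,3), (2,3), (3,1), (3,2), (3,3), each with probability 1/24.
E[R + S | max(R, S) = 3] = (4 + 5 + 4 + 5 + 6) / 5 = 24/5.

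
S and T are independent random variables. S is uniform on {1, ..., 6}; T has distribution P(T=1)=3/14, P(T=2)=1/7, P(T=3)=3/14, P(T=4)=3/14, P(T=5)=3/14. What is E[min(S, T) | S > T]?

P(S > T) = 41/84.
Summing min(S,T)·P(x,y) over outcomes with S > T gives 97/84.
E[min(S, T) | S > T] = (97/84) / (41/84) = 97/41.

97/41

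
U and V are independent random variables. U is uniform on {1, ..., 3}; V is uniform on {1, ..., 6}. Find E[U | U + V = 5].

Outcomes with U + V = 5: (1,4), (2,3), (3,2), each with probability 1/18.
E[U | U + V = 5] = (1 + 2 + 3) / 3 = 2.

2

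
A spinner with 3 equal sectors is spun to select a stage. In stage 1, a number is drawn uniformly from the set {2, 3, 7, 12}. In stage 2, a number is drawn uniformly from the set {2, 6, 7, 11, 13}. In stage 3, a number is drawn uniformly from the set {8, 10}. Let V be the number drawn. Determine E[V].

38/5

E[V | stage 1] = (2+3+7+12)/4 = 6.
E[V | stage 2] = (2+6+7+11+13)/5 = 39/5.
E[V | stage 3] = (8+10)/2 = 9.
By the law of total expectation,
E[V] = (1/3)·(6) + (1/3)·(39/5) + (1/3)·(9) = 38/5.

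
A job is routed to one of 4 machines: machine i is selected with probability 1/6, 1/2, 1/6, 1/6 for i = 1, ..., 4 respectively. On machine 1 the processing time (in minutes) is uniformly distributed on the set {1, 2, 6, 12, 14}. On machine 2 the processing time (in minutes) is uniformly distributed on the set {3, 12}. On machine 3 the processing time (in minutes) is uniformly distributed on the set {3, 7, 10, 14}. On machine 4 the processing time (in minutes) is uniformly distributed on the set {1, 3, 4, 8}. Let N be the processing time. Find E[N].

E[N | machine 1] = (1+2+6+12+14)/5 = 7.
E[N | machine 2] = (3+12)/2 = 15/2.
E[N | machine 3] = (3+7+10+14)/4 = 17/2.
E[N | machine 4] = (1+3+4+8)/4 = 4.
E[N] = (1/6)·(7) + (1/2)·(15/2) + (1/6)·(17/2) + (1/6)·(4) = 7.

7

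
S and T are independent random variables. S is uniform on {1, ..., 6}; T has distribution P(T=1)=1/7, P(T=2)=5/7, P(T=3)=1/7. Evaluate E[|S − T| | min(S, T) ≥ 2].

P(min(S, T) ≥ 2) = 5/7.
Summing |S−T|·P(x,y) over outcomes with min(S, T) ≥ 2 gives 19/14.
E[|S − T| | min(S, T) ≥ 2] = (19/14) / (5/7) = 19/10.

19/10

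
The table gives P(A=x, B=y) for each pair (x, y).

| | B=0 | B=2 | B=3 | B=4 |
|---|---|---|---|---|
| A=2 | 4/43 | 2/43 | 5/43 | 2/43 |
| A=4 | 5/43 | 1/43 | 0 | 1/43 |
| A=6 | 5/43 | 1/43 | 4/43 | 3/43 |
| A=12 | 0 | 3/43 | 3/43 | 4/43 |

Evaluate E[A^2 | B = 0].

138/7

P(B = 0) = 14/43.
Σ A^2·P over the event = 4·(4/43) + 16·(5/43) + 36·(5/43) = 276/43.
E[A^2 | B = 0] = (276/43) / (14/43) = 138/7.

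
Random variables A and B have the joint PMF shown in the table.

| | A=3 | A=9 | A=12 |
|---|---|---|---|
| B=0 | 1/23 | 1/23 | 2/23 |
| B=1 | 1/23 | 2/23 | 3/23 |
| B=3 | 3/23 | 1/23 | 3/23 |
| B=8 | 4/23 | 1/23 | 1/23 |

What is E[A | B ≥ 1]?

144/19

P(B ≥ 1) = 19/23.
Summing A·P(A=x,B=y) over the conditioning event gives 144/23.
E[A | B ≥ 1] = (144/23) / (19/23) = 144/19.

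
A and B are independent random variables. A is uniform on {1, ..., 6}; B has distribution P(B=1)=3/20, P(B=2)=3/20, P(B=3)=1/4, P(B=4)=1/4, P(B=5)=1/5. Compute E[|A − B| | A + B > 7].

17/11

P(A + B > 7) = 11/30.
Summing |A−B|·P(x,y) over outcomes with A + B > 7 gives 17/30.
E[|A − B| | A + B > 7] = (17/30) / (11/30) = 17/11.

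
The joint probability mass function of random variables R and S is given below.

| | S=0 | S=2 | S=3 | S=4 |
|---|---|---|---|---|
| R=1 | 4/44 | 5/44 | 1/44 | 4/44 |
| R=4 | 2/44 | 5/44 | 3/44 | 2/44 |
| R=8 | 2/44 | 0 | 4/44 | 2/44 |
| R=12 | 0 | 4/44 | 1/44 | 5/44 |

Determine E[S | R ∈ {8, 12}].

P(R ∈ {8, 12}) = 9/22.
Σ S·P over the event = 0·(2/44) + 3·(4/44) + 4·(2/44) + 2·(4/44) + 3·(1/44) + 4·(5/44) = 51/44.
E[S | R ∈ {8, 12}] = (51/44) / (9/22) = 17/6.

17/6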